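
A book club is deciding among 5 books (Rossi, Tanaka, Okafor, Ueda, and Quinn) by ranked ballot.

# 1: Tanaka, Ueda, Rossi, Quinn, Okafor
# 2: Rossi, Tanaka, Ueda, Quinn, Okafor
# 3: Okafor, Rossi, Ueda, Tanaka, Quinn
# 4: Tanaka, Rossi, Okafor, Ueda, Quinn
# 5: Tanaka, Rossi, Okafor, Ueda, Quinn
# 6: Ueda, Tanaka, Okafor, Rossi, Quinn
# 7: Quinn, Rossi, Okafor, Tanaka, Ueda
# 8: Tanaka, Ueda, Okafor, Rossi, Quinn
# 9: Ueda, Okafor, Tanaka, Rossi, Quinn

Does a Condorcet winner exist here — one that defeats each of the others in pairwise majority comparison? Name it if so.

Head-to-head results (9 voters total):
Rossi vs Tanaka: Tanaka wins 6–3.
Rossi vs Okafor: Rossi wins 5–4.
Rossi vs Ueda: Rossi wins 5–4.
Rossi vs Quinn: Rossi wins 8–1.
Tanaka vs Okafor: Tanaka wins 6–3.
Tanaka vs Ueda: Tanaka wins 6–3.
Tanaka vs Quinn: Tanaka wins 8–1.
Okafor vs Ueda: Ueda wins 5–4.
Okafor vs Quinn: Okafor wins 6–3.
Ueda vs Quinn: Ueda wins 8–1.
Tanaka beats each rival — Rossi (6–3), Okafor (6–3), Ueda (6–3), Quinn (8–1) — so Tanaka is the Condorcet winner.

Tanaka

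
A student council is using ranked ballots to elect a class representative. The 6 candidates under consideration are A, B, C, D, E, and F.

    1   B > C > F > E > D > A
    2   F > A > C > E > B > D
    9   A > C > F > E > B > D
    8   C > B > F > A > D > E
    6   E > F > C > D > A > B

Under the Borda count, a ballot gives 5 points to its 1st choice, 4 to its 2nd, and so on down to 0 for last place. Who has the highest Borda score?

C

Borda scores:
  A: 0 + 2·4 + 9·5 + 8·2 + 6·1 = 75
  B: 5 + 2·1 + 9·1 + 8·4 + 6·0 = 48
  C: 4 + 2·3 + 9·4 + 8·5 + 6·3 = 104
  D: 1 + 2·0 + 9·0 + 8·1 + 6·2 = 21
  E: 2 + 2·2 + 9·2 + 8·0 + 6·5 = 54
  F: 3 + 2·5 + 9·3 + 8·3 + 6·4 = 88
C has the highest total.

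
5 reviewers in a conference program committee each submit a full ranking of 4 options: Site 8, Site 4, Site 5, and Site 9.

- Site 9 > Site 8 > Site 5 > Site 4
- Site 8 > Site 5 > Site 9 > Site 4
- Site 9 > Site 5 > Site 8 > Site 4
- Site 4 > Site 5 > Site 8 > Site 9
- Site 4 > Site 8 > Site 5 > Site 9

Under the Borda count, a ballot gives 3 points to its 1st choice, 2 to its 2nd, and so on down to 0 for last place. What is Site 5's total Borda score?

Borda scores:
  Site 8: 2 + 3 + 1 + 1 + 2 = 9
  Site 4: 0 + 0 + 0 + 3 + 3 = 6
  Site 5: 1 + 2 + 2 + 2 + 1 = 8
  Site 9: 3 + 1 + 3 + 0 + 0 = 7

8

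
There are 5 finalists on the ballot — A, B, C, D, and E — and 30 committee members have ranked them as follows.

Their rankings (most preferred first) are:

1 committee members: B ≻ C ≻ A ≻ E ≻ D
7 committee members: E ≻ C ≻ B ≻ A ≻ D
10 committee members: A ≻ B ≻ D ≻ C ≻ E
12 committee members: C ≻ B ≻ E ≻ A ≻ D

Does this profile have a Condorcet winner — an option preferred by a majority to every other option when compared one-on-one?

Yes

Head-to-head results (30 voters total):
A vs B: B wins 20–10.
A vs C: C wins 20–10.
A vs D: A wins 30–0.
A vs E: E wins 19–11.
B vs C: C wins 19–11.
B vs D: B wins 30–0.
B vs E: B wins 23–7.
C vs D: C wins 20–10.
C vs E: C wins 23–7.
D vs E: E wins 20–10.
C beats each rival — A (20–10), B (19–11), D (20–10), E (23–7) — so C is the Condorcet winner.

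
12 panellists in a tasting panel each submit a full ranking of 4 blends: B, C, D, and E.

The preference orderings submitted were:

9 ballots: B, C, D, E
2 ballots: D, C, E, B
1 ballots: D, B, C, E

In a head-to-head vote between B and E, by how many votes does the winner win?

8

Ballots ranking B above E: 9+1 = 10.
Ballots ranking E above B: 2.
B wins 10–2, a margin of 8.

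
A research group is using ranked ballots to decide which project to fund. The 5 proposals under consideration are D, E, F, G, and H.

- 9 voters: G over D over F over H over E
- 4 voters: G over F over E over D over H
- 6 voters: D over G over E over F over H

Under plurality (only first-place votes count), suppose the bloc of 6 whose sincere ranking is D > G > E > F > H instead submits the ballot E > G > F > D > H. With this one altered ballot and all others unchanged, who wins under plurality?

G

First-place totals with the altered ballot: D 0, E 6, F 0, G 13, H 0.
The winner is unchanged: still G.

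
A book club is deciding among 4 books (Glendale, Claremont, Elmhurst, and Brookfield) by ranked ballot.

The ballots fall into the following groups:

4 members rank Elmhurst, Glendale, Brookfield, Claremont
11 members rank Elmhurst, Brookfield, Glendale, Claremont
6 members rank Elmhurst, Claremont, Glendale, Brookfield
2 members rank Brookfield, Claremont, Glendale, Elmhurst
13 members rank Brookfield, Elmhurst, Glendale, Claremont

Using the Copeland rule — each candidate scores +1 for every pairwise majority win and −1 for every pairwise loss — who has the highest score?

Elmhurst

Pairwise results:
  Glendale vs Claremont: Glendale wins 28–8.
  Glendale vs Elmhurst: Elmhurst wins 34–2.
  Glendale vs Brookfield: Brookfield wins 26–10.
  Claremont vs Elmhurst: Elmhurst wins 34–2.
  Claremont vs Brookfield: Brookfield wins 30–6.
  Elmhurst vs Brookfield: Elmhurst wins 21–15.
Copeland scores (wins − losses):
  Glendale: 1 − 2 = -1
  Claremont: 0 − 3 = -3
  Elmhurst: 3 − 0 = 3
  Brookfield: 2 − 1 = 1
Elmhurst has the best Copeland score.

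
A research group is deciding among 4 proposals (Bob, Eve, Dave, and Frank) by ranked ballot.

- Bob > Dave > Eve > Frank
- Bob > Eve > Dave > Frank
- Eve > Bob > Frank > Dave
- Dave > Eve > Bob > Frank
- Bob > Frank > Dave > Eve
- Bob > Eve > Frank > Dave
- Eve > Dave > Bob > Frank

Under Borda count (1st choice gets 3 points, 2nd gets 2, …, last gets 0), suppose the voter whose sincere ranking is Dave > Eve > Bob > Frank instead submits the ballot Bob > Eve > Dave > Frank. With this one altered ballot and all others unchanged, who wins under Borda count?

Borda totals with the altered ballot: Bob 18, Eve 13, Dave 7, Frank 4.
The winner is unchanged: still Bob.

Bob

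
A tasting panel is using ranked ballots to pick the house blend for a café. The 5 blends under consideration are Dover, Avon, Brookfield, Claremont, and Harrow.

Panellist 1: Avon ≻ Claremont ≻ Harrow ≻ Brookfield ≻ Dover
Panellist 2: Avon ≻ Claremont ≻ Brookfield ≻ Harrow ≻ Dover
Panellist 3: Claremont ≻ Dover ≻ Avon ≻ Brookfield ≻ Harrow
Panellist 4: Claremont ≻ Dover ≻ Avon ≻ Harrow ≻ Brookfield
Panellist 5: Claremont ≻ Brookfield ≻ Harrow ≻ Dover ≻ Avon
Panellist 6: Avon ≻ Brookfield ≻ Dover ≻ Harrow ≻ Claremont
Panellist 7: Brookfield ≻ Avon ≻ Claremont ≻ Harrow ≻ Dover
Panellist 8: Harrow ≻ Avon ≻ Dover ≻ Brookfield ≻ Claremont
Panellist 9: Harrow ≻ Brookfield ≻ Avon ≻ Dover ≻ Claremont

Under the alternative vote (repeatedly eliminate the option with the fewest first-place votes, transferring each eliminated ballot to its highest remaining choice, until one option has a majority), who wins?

Avon

Round 1: Avon 3, Claremont 3, Harrow 2, Brookfield 1, Dover 0. Dover has the fewest and is eliminated.
Round 2: Avon 3, Claremont 3, Harrow 2, Brookfield 1. Brookfield has the fewest and is eliminated.
Round 3: Avon 4, Claremont 3, Harrow 2. Harrow has the fewest and is eliminated.
Round 4: Avon 6, Claremont 3. Avon has a majority.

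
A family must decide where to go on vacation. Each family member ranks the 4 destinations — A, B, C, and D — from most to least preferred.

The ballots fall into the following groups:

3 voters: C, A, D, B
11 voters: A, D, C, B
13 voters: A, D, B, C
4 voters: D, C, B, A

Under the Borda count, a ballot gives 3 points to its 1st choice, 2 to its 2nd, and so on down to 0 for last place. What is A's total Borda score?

Borda scores:
  A: 3·2 + 11·3 + 13·3 + 4·0 = 78
  B: 3·0 + 11·0 + 13·1 + 4·1 = 17
  C: 3·3 + 11·1 + 13·0 + 4·2 = 28
  D: 3·1 + 11·2 + 13·2 + 4·3 = 63

78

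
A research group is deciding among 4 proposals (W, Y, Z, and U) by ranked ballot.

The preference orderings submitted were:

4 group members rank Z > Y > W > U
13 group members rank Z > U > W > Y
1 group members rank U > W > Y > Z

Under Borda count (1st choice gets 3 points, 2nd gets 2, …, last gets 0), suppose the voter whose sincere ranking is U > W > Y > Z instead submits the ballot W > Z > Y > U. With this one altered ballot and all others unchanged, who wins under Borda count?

Borda totals with the altered ballot: W 20, Y 9, Z 53, U 26.
The winner is unchanged: still Z.

Z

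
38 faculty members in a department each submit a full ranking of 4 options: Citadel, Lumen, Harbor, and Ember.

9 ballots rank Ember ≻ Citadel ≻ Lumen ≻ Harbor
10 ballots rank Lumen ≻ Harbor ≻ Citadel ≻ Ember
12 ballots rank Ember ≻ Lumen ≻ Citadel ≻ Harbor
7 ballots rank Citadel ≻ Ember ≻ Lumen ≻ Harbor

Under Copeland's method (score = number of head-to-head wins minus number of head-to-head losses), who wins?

Ember

Pairwise results:
  Citadel vs Lumen: Lumen wins 22–16.
  Citadel vs Harbor: Citadel wins 28–10.
  Citadel vs Ember: Ember wins 21–17.
  Lumen vs Harbor: Lumen wins 38–0.
  Lumen vs Ember: Ember wins 28–10.
  Harbor vs Ember: Ember wins 28–10.
Copeland scores (wins − losses):
  Citadel: 1 − 2 = -1
  Lumen: 2 − 1 = 1
  Harbor: 0 − 3 = -3
  Ember: 3 − 0 = 3
Ember has the best Copeland score.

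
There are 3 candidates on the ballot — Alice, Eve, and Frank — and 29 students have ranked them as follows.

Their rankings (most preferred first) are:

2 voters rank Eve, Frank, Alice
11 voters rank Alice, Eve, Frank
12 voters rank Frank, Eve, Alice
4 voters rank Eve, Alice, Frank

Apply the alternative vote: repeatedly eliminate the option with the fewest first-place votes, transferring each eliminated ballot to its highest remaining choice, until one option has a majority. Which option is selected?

Alice

Round 1: Frank 12, Alice 11, Eve 6. Eve has the fewest and is eliminated.
Round 2: Alice 15, Frank 14. Alice has a majority.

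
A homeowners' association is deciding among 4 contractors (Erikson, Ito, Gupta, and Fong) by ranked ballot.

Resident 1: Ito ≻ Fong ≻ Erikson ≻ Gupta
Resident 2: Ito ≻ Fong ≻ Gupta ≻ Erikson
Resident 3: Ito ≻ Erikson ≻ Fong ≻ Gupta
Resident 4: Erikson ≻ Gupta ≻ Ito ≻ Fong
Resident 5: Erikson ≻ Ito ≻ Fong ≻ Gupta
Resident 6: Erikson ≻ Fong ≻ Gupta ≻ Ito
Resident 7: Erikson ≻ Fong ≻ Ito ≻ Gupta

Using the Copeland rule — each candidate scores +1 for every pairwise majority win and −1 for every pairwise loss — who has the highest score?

Erikson

Pairwise results:
  Erikson vs Ito: Erikson wins 4–3.
  Erikson vs Gupta: Erikson wins 6–1.
  Erikson vs Fong: Erikson wins 5–2.
  Ito vs Gupta: Ito wins 5–2.
  Ito vs Fong: Ito wins 5–2.
  Gupta vs Fong: Fong wins 6–1.
Copeland scores (wins − losses):
  Erikson: 3 − 0 = 3
  Ito: 2 − 1 = 1
  Gupta: 0 − 3 = -3
  Fong: 1 − 2 = -1
Erikson has the best Copeland score.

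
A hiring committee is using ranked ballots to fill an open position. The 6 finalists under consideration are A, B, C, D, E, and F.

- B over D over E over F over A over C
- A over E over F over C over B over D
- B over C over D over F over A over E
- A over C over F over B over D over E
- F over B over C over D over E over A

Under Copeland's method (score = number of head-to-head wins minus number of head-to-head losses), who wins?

F

Pairwise results:
  A vs B: B wins 3–2.
  A vs C: A wins 3–2.
  A vs D: D wins 3–2.
  A vs E: A wins 3–2.
  A vs F: F wins 3–2.
  B vs C: B wins 3–2.
  B vs D: B wins 5–0.
  B vs E: B wins 4–1.
  B vs F: F wins 3–2.
  C vs D: C wins 4–1.
  C vs E: C wins 3–2.
  C vs F: F wins 3–2.
  D vs E: D wins 4–1.
  D vs F: F wins 3–2.
  E vs F: F wins 3–2.
Copeland scores (wins − losses):
  A: 2 − 3 = -1
  B: 4 − 1 = 3
  C: 2 − 3 = -1
  D: 2 − 3 = -1
  E: 0 − 5 = -5
  F: 5 − 0 = 5
F has the best Copeland score.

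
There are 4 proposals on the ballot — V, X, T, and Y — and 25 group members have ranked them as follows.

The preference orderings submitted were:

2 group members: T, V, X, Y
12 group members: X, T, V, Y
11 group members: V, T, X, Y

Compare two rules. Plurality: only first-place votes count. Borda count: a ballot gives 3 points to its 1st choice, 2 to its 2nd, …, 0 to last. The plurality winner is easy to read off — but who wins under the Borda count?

T

Plurality first-place counts: V 11, X 12, T 2, Y 0 → X.
Borda totals: V 49, X 49, T 52, Y 0 → T.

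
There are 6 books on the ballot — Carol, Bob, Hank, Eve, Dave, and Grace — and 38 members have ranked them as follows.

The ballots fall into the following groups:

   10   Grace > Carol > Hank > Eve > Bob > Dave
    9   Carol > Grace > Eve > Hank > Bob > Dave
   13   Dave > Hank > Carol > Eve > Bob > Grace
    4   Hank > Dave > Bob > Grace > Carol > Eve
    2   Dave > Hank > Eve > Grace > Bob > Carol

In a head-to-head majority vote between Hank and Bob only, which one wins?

Hank

Ballots ranking Hank above Bob: 10+9+13+4+2 = 38.
Ballots ranking Bob above Hank: 0.
Hank wins the head-to-head, 38–0.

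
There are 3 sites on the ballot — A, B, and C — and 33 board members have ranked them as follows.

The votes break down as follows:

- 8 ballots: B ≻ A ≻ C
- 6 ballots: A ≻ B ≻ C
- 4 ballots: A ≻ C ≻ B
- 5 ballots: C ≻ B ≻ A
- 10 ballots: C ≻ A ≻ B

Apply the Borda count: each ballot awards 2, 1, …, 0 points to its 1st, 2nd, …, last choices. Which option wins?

A

Borda scores:
  A: 8·1 + 6·2 + 4·2 + 5·0 + 10·1 = 38
  B: 8·2 + 6·1 + 4·0 + 5·1 + 10·0 = 27
  C: 8·0 + 6·0 + 4·1 + 5·2 + 10·2 = 34
A has the highest total.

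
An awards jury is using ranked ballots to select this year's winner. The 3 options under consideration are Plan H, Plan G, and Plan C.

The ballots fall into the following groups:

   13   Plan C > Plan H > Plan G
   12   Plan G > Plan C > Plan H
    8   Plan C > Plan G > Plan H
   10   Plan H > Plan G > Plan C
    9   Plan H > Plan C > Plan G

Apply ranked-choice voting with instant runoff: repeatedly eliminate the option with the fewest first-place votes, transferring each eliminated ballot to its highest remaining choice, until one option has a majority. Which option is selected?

Round 1: Plan C 21, Plan H 19, Plan G 12. Plan G has the fewest and is eliminated.
Round 2: Plan C 33, Plan H 19. Plan C has a majority.

Plan C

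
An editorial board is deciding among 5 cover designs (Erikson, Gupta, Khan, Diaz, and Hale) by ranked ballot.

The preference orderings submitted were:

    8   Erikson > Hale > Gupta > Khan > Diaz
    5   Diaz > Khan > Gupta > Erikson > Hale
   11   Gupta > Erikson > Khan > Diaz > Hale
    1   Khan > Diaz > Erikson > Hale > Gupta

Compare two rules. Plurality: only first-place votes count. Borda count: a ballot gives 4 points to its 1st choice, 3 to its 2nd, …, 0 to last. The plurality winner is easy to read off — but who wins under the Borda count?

Erikson

Plurality first-place counts: Erikson 8, Gupta 11, Khan 1, Diaz 5, Hale 0 → Gupta.
Borda totals: Erikson 72, Gupta 70, Khan 49, Diaz 34, Hale 25 → Erikson.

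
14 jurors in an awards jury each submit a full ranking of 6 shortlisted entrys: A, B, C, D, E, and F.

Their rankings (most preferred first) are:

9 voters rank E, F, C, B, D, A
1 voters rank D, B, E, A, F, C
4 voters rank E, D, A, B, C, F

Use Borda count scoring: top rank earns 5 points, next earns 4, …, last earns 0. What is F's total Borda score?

Borda scores:
  A: 9·0 + 2 + 4·3 = 14
  B: 9·2 + 4 + 4·2 = 30
  C: 9·3 + 0 + 4·1 = 31
  D: 9·1 + 5 + 4·4 = 30
  E: 9·5 + 3 + 4·5 = 68
  F: 9·4 + 1 + 4·0 = 37

37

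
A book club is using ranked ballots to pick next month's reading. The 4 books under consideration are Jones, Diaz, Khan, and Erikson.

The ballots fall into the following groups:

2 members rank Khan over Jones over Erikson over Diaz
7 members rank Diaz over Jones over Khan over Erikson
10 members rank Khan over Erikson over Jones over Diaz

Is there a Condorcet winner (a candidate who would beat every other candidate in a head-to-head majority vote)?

Head-to-head results (19 voters total):
Jones vs Diaz: Jones wins 12–7.
Jones vs Khan: Khan wins 12–7.
Jones vs Erikson: Erikson wins 10–9.
Diaz vs Khan: Khan wins 12–7.
Diaz vs Erikson: Erikson wins 12–7.
Khan vs Erikson: Khan wins 19–0.
Khan beats each rival — Jones (12–7), Diaz (12–7), Erikson (19–0) — so Khan is the Condorcet winner.

Yes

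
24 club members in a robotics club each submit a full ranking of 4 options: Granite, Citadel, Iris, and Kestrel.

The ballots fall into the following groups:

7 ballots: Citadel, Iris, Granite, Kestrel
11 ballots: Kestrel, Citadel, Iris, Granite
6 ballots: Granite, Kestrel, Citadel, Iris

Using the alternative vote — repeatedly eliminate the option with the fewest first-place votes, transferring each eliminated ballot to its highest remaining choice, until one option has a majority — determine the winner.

Round 1: Kestrel 11, Citadel 7, Granite 6, Iris 0. Iris has the fewest and is eliminated.
Round 2: Kestrel 11, Citadel 7, Granite 6. Granite has the fewest and is eliminated.
Round 3: Kestrel 17, Citadel 7. Kestrel has a majority.

Kestrel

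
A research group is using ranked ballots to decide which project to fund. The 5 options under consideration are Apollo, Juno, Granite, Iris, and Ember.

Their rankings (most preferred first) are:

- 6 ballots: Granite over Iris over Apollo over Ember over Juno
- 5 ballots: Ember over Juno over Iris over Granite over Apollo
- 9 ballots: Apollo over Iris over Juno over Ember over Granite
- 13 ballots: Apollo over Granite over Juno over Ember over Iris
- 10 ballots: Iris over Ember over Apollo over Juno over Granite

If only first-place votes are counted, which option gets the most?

Apollo

First-place vote totals:
  Apollo: 22
  Juno: 0
  Granite: 6
  Iris: 10
  Ember: 5
Apollo has the most first-place votes.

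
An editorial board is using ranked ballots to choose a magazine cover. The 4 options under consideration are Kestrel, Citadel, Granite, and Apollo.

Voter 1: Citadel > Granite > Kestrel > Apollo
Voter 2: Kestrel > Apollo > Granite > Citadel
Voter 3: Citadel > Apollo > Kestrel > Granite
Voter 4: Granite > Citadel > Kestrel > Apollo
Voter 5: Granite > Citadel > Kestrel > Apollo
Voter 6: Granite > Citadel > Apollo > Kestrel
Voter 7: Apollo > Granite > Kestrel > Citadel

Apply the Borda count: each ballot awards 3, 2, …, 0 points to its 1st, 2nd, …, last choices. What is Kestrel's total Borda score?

8

Borda scores:
  Kestrel: 1 + 3 + 1 + 1 + 1 + 0 + 1 = 8
  Citadel: 3 + 0 + 3 + 2 + 2 + 2 + 0 = 12
  Granite: 2 + 1 + 0 + 3 + 3 + 3 + 2 = 14
  Apollo: 0 + 2 + 2 + 0 + 0 + 1 + 3 = 8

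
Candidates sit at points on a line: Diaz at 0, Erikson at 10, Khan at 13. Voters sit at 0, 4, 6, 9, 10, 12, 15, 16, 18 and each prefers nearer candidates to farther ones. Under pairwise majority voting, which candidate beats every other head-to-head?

Erikson

With single-peaked preferences on a line, the Condorcet winner is the candidate closest to the median voter.
The median voter (position 10) is closest to Erikson at 10.
Check: Erikson vs Khan — voters closer to Erikson: 5 of 9.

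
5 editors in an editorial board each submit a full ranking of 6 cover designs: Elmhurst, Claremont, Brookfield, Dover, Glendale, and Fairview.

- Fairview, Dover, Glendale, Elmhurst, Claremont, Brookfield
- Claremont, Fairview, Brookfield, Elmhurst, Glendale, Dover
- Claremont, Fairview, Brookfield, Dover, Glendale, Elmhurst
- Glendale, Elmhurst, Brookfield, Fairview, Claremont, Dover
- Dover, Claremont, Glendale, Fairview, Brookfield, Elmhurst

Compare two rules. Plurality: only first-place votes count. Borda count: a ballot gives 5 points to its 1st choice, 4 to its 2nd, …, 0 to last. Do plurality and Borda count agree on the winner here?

Plurality first-place counts: Elmhurst 0, Claremont 2, Brookfield 0, Dover 1, Glendale 1, Fairview 1 → Claremont.
Borda totals: Elmhurst 8, Claremont 16, Brookfield 10, Dover 11, Glendale 13, Fairview 17 → Fairview.
The two rules disagree: plurality picks Claremont, Borda picks Fairview.

No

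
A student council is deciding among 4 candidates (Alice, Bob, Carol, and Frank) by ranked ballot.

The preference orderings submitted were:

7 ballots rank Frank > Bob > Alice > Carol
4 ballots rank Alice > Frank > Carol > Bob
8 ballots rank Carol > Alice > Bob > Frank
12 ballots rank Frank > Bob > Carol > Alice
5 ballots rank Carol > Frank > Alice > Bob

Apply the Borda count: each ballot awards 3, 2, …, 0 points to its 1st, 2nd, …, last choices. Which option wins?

Frank

Borda scores:
  Alice: 7·1 + 4·3 + 8·2 + 12·0 + 5·1 = 40
  Bob: 7·2 + 4·0 + 8·1 + 12·2 + 5·0 = 46
  Carol: 7·0 + 4·1 + 8·3 + 12·1 + 5·3 = 55
  Frank: 7·3 + 4·2 + 8·0 + 12·3 + 5·2 = 75
Frank has the highest total.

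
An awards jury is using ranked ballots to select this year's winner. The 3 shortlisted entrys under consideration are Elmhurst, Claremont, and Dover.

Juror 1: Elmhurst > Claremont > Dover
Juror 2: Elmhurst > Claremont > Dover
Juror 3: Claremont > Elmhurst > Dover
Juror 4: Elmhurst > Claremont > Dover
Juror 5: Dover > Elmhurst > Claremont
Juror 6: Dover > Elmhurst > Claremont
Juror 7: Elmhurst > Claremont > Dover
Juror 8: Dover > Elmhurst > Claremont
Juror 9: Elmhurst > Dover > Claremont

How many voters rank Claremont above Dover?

Ballots ranking Claremont above Dover: 5.
Ballots ranking Dover above Claremont: 4.
So 5 of 9 voters prefer Claremont to Dover.

5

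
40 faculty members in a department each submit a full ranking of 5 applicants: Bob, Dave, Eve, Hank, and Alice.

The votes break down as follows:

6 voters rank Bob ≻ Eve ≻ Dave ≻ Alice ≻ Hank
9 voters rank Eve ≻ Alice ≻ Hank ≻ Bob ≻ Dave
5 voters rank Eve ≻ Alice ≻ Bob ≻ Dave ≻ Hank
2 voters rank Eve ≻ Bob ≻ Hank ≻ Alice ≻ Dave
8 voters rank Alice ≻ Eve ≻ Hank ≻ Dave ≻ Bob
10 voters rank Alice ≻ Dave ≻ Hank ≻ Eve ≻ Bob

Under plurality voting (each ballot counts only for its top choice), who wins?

First-place vote totals:
  Bob: 6
  Dave: 0
  Eve: 16
  Hank: 0
  Alice: 18
Alice has the most first-place votes.

Alice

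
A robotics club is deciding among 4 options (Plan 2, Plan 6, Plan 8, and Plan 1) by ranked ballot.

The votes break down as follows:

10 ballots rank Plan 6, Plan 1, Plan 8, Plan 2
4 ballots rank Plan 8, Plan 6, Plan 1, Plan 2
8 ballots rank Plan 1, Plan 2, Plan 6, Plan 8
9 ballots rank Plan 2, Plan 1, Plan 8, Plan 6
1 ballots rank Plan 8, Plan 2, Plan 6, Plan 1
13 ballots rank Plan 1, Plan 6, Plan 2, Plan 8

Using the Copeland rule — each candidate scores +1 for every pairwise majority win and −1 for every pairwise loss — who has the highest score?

Pairwise results:
  Plan 2 vs Plan 6: Plan 6 wins 27–18.
  Plan 2 vs Plan 8: Plan 2 wins 30–15.
  Plan 2 vs Plan 1: Plan 1 wins 35–10.
  Plan 6 vs Plan 8: Plan 6 wins 31–14.
  Plan 6 vs Plan 1: Plan 1 wins 30–15.
  Plan 8 vs Plan 1: Plan 1 wins 40–5.
Copeland scores (wins − losses):
  Plan 2: 1 − 2 = -1
  Plan 6: 2 − 1 = 1
  Plan 8: 0 − 3 = -3
  Plan 1: 3 − 0 = 3
Plan 1 has the best Copeland score.

Plan 1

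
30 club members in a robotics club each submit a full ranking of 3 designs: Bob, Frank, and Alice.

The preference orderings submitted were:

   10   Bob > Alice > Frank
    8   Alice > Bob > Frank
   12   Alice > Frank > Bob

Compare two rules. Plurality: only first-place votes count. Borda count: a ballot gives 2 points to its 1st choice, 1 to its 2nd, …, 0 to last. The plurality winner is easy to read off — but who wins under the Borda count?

Plurality first-place counts: Bob 10, Frank 0, Alice 20 → Alice.
Borda totals: Bob 28, Frank 12, Alice 50 → Alice.

Alice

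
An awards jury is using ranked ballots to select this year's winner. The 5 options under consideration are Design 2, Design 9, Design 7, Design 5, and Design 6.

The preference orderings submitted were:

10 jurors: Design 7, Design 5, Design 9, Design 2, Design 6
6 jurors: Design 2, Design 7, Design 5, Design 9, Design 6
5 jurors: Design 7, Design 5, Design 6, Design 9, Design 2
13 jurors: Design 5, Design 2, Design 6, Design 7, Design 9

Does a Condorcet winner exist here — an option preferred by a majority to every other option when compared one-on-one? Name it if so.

Head-to-head results (34 voters total):
Design 2 vs Design 9: Design 2 wins 19–15.
Design 2 vs Design 7: Design 2 wins 19–15.
Design 2 vs Design 5: Design 5 wins 28–6.
Design 2 vs Design 6: Design 2 wins 29–5.
Design 9 vs Design 7: Design 7 wins 34–0.
Design 9 vs Design 5: Design 5 wins 34–0.
Design 9 vs Design 6: Design 6 wins 18–16.
Design 7 vs Design 5: Design 7 wins 21–13.
Design 7 vs Design 6: Design 7 wins 21–13.
Design 5 vs Design 6: Design 5 wins 34–0.
No candidate beats all others: Design 2 beats Design 7 beats Design 5 beats Design 2, a majority cycle.

No Condorcet winner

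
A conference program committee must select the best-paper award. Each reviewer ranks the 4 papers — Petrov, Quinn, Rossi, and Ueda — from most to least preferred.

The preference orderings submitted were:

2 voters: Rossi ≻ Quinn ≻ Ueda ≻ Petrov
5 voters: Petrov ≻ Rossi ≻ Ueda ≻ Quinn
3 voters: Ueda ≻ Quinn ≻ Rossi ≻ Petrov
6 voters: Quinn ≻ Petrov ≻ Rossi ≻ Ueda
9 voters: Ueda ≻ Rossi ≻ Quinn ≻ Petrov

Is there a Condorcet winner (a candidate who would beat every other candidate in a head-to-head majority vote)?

Head-to-head results (25 voters total):
Petrov vs Quinn: Quinn wins 20–5.
Petrov vs Rossi: Rossi wins 14–11.
Petrov vs Ueda: Ueda wins 14–11.
Quinn vs Rossi: Rossi wins 16–9.
Quinn vs Ueda: Ueda wins 17–8.
Rossi vs Ueda: Rossi wins 13–12.
Rossi beats each rival — Petrov (14–11), Quinn (16–9), Ueda (13–12) — so Rossi is the Condorcet winner.

Yes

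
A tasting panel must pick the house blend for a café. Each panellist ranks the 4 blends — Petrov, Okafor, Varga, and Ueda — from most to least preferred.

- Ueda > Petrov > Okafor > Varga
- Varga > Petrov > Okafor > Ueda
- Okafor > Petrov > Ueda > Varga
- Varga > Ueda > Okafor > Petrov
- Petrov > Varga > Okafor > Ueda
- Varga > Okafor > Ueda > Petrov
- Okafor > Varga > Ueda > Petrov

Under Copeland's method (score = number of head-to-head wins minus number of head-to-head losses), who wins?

Pairwise results:
  Petrov vs Okafor: Okafor wins 4–3.
  Petrov vs Varga: Varga wins 4–3.
  Petrov vs Ueda: Ueda wins 4–3.
  Okafor vs Varga: Varga wins 4–3.
  Okafor vs Ueda: Okafor wins 5–2.
  Varga vs Ueda: Varga wins 5–2.
Copeland scores (wins − losses):
  Petrov: 0 − 3 = -3
  Okafor: 2 − 1 = 1
  Varga: 3 − 0 = 3
  Ueda: 1 − 2 = -1
Varga has the best Copeland score.

Varga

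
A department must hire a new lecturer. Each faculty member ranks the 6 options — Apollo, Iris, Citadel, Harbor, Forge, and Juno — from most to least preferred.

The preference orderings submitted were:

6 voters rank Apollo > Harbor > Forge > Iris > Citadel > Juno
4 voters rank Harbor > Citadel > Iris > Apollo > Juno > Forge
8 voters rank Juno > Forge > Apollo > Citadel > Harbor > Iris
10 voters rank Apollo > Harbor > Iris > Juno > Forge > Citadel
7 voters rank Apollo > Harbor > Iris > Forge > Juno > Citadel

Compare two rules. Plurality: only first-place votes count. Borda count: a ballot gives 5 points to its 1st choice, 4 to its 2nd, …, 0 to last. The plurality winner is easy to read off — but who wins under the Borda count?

Apollo

Plurality first-place counts: Apollo 23, Iris 0, Citadel 0, Harbor 4, Forge 0, Juno 8 → Apollo.
Borda totals: Apollo 147, Iris 75, Citadel 38, Harbor 120, Forge 74, Juno 71 → Apollo.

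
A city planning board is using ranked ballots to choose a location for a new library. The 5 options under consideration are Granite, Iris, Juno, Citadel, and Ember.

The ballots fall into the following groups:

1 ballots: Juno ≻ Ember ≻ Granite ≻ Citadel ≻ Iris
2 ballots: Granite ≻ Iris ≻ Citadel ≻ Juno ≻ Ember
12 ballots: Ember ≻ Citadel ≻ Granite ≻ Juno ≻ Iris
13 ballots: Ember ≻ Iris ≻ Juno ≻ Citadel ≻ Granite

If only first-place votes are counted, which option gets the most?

First-place vote totals:
  Granite: 2
  Iris: 0
  Juno: 1
  Citadel: 0
  Ember: 25
Ember has the most first-place votes.

Ember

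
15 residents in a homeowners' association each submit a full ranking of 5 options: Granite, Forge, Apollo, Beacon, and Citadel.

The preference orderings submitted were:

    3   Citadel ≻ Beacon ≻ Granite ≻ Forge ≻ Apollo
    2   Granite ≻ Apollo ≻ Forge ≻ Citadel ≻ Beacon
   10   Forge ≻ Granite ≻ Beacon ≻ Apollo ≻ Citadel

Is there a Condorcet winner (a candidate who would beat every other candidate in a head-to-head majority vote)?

Head-to-head results (15 voters total):
Granite vs Forge: Forge wins 10–5.
Granite vs Apollo: Granite wins 15–0.
Granite vs Beacon: Granite wins 12–3.
Granite vs Citadel: Granite wins 12–3.
Forge vs Apollo: Forge wins 13–2.
Forge vs Beacon: Forge wins 12–3.
Forge vs Citadel: Forge wins 12–3.
Apollo vs Beacon: Beacon wins 13–2.
Apollo vs Citadel: Apollo wins 12–3.
Beacon vs Citadel: Beacon wins 10–5.
Forge beats each rival — Granite (10–5), Apollo (13–2), Beacon (12–3), Citadel (12–3) — so Forge is the Condorcet winner.

Yes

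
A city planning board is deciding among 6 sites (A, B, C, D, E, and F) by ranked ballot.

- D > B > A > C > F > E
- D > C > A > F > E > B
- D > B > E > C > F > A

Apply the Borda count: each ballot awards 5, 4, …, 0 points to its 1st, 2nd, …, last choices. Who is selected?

Borda scores:
  A: 3 + 3 + 0 = 6
  B: 4 + 0 + 4 = 8
  C: 2 + 4 + 2 = 8
  D: 5 + 5 + 5 = 15
  E: 0 + 1 + 3 = 4
  F: 1 + 2 + 1 = 4
D has the highest total.

D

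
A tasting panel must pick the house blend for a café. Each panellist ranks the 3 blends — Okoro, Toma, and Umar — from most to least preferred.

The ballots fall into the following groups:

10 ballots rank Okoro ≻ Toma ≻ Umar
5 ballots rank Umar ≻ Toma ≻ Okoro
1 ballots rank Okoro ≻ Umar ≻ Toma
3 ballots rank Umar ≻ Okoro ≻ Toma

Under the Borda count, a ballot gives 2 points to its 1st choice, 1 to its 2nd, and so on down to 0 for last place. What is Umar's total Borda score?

Borda scores:
  Okoro: 10·2 + 5·0 + 2 + 3·1 = 25
  Toma: 10·1 + 5·1 + 0 + 3·0 = 15
  Umar: 10·0 + 5·2 + 1 + 3·2 = 17

17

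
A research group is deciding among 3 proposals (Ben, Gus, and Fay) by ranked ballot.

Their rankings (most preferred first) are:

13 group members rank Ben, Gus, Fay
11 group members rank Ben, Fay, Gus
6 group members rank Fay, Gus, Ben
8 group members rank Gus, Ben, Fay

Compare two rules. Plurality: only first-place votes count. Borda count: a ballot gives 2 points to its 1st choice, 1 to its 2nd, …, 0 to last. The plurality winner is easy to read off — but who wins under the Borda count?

Plurality first-place counts: Ben 24, Gus 8, Fay 6 → Ben.
Borda totals: Ben 56, Gus 35, Fay 23 → Ben.

Ben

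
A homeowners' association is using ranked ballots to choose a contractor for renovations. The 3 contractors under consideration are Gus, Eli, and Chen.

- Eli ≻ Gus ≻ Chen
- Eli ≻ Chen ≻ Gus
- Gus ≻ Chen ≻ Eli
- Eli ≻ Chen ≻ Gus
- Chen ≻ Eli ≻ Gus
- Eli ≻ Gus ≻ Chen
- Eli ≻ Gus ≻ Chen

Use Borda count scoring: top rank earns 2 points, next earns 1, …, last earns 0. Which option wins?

Borda scores:
  Gus: 1 + 0 + 2 + 0 + 0 + 1 + 1 = 5
  Eli: 2 + 2 + 0 + 2 + 1 + 2 + 2 = 11
  Chen: 0 + 1 + 1 + 1 + 2 + 0 + 0 = 5
Eli has the highest total.

Eli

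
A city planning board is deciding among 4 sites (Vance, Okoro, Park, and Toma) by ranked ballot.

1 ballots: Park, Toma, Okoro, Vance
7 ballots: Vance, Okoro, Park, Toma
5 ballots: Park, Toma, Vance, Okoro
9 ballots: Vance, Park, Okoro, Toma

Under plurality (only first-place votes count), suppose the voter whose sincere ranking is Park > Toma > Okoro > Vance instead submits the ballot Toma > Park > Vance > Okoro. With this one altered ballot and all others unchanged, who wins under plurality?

Vance

First-place totals with the altered ballot: Vance 16, Okoro 0, Park 5, Toma 1.
The winner is unchanged: still Vance.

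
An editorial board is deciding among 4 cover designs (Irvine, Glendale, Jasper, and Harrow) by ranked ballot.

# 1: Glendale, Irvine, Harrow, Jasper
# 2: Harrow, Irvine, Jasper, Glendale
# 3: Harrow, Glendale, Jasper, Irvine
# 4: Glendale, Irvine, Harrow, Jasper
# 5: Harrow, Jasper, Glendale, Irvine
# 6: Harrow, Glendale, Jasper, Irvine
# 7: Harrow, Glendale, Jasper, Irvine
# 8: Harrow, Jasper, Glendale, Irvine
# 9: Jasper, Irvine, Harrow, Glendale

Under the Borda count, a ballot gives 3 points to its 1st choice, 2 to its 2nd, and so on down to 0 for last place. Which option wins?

Borda scores:
  Irvine: 2 + 2 + 0 + 2 + 0 + 0 + 0 + 0 + 2 = 8
  Glendale: 3 + 0 + 2 + 3 + 1 + 2 + 2 + 1 + 0 = 14
  Jasper: 0 + 1 + 1 + 0 + 2 + 1 + 1 + 2 + 3 = 11
  Harrow: 1 + 3 + 3 + 1 + 3 + 3 + 3 + 3 + 1 = 21
Harrow has the highest total.

Harrow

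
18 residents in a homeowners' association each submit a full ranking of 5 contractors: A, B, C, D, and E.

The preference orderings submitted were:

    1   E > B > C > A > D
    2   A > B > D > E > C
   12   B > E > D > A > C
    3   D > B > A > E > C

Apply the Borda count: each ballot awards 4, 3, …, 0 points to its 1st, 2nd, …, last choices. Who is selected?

Borda scores:
  A: 1 + 2·4 + 12·1 + 3·2 = 27
  B: 3 + 2·3 + 12·4 + 3·3 = 66
  C: 2 + 2·0 + 12·0 + 3·0 = 2
  D: 0 + 2·2 + 12·2 + 3·4 = 40
  E: 4 + 2·1 + 12·3 + 3·1 = 45
B has the highest total.

B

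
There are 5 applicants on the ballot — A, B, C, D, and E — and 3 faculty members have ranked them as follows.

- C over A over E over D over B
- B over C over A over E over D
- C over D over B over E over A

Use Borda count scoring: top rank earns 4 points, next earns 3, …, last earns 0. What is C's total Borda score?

Borda scores:
  A: 3 + 2 + 0 = 5
  B: 0 + 4 + 2 = 6
  C: 4 + 3 + 4 = 11
  D: 1 + 0 + 3 = 4
  E: 2 + 1 + 1 = 4

11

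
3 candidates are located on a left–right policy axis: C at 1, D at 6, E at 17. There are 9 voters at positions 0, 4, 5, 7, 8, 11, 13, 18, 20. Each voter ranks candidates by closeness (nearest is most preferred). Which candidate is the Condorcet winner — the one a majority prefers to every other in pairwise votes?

D

With single-peaked preferences on a line, the Condorcet winner is the candidate closest to the median voter.
The median voter (position 8) is closest to D at 6.
Check: D vs C — voters closer to D: 8 of 9.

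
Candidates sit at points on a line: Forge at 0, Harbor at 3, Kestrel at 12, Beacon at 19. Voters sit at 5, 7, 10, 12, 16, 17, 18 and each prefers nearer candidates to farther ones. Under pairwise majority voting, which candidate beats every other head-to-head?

Kestrel

With single-peaked preferences on a line, the Condorcet winner is the candidate closest to the median voter.
The median voter (position 12) is closest to Kestrel at 12.
Check: Kestrel vs Beacon — voters closer to Kestrel: 4 of 7.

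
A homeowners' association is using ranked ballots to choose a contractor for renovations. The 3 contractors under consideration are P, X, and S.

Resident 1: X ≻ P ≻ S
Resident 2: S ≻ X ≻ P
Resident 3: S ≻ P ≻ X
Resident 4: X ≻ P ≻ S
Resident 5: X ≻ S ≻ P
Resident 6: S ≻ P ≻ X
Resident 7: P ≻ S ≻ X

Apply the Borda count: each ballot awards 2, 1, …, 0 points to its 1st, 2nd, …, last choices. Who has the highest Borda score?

S

Borda scores:
  P: 1 + 0 + 1 + 1 + 0 + 1 + 2 = 6
  X: 2 + 1 + 0 + 2 + 2 + 0 + 0 = 7
  S: 0 + 2 + 2 + 0 + 1 + 2 + 1 = 8
S has the highest total.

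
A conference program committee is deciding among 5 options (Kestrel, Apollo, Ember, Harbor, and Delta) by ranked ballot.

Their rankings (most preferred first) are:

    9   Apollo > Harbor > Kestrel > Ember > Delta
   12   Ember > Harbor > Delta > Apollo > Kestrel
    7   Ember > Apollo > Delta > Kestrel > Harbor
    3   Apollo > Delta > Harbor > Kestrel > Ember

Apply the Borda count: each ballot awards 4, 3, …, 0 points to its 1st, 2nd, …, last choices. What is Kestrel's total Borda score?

Borda scores:
  Kestrel: 9·2 + 12·0 + 7·1 + 3·1 = 28
  Apollo: 9·4 + 12·1 + 7·3 + 3·4 = 81
  Ember: 9·1 + 12·4 + 7·4 + 3·0 = 85
  Harbor: 9·3 + 12·3 + 7·0 + 3·2 = 69
  Delta: 9·0 + 12·2 + 7·2 + 3·3 = 47

28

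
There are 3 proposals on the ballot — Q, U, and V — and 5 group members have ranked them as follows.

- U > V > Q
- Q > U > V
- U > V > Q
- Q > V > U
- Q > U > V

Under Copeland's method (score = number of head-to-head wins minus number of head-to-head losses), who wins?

Q

Pairwise results:
  Q vs U: Q wins 3–2.
  Q vs V: Q wins 3–2.
  U vs V: U wins 4–1.
Copeland scores (wins − losses):
  Q: 2 − 0 = 2
  U: 1 − 1 = 0
  V: 0 − 2 = -2
Q has the best Copeland score.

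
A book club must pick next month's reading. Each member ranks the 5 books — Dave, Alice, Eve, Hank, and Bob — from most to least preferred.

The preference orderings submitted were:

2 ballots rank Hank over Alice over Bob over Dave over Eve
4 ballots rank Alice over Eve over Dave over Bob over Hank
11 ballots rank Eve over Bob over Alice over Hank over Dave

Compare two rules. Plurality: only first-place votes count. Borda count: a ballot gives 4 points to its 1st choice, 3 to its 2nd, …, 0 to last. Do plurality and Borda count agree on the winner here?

Plurality first-place counts: Dave 0, Alice 4, Eve 11, Hank 2, Bob 0 → Eve.
Borda totals: Dave 10, Alice 44, Eve 56, Hank 19, Bob 41 → Eve.
The two rules agree on Eve.

Yes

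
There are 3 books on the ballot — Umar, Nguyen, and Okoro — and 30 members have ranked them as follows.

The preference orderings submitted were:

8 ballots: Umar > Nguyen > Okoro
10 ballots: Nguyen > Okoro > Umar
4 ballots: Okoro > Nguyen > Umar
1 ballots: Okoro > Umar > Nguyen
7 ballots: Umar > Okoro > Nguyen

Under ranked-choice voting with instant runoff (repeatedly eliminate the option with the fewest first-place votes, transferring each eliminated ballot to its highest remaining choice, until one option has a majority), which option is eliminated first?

Okoro

Round 1: Umar 15, Nguyen 10, Okoro 5. Okoro has the fewest and is eliminated.
Round 2: Umar 16, Nguyen 14. Umar has a majority.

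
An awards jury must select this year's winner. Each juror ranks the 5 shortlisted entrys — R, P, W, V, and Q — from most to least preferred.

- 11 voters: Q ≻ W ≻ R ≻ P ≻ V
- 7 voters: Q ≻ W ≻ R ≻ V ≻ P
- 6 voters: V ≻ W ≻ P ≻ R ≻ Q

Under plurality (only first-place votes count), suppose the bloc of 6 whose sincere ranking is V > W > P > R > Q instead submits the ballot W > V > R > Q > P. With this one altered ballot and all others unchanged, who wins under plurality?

Q

First-place totals with the altered ballot: R 0, P 0, W 6, V 0, Q 18.
The winner is unchanged: still Q.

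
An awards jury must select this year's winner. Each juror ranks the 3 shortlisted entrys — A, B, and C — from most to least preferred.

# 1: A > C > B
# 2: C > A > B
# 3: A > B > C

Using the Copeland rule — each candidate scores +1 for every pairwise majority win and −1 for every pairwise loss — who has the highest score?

A

Pairwise results:
  A vs B: A wins 3–0.
  A vs C: A wins 2–1.
  B vs C: C wins 2–1.
Copeland scores (wins − losses):
  A: 2 − 0 = 2
  B: 0 − 2 = -2
  C: 1 − 1 = 0
A has the best Copeland score.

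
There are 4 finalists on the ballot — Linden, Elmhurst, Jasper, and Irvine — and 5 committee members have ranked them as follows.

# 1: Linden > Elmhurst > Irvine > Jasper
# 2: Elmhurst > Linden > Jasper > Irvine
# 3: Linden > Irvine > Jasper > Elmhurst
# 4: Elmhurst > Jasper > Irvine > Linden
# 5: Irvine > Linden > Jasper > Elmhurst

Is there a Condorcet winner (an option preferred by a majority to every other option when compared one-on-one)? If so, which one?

Head-to-head results (5 voters total):
Linden vs Elmhurst: Linden wins 3–2.
Linden vs Jasper: Linden wins 4–1.
Linden vs Irvine: Linden wins 3–2.
Elmhurst vs Jasper: Elmhurst wins 3–2.
Elmhurst vs Irvine: Elmhurst wins 3–2.
Jasper vs Irvine: Irvine wins 3–2.
Linden beats each rival — Elmhurst (3–2), Jasper (4–1), Irvine (3–2) — so Linden is the Condorcet winner.

Linden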